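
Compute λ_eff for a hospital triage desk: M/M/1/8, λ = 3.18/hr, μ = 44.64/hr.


ρ = 0.07124; P_K = (1−ρ)ρ^8/(1−ρ^9) = 6.159e-10
λ_eff = λ(1 − P_K) = 3.18·(1 − 6.159e-10) = 3.18·1.000000 = 3.1800 /hr

Final: 3.1800 /hr


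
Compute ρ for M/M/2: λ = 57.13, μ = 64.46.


ρ = λ/(cμ) = 57.13/(2·64.46) = 57.13/128.92 = 0.4431

Final: 0.4431


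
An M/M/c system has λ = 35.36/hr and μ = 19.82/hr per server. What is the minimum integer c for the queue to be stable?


Stability requires cμ > λ ⇔ c > λ/μ.
λ/μ = 35.36/19.82 = 1.7841
Minimum integer c = ⌊1.7841⌋ + 1 = 2
Check: 2·19.82 = 39.64 > 35.36, while 1·19.82 = 19.82 ≤ 35.36

Final: 2 servers


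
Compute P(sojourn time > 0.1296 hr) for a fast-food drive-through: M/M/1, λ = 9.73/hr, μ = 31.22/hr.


W ~ Exponential(μ−λ) for M/M/1.
μ − λ = 31.22 − 9.73 = 21.4900
P(W > t) = e^{−(μ−λ)t} = e^{−2.7851} = 0.061723

Final: 0.061723


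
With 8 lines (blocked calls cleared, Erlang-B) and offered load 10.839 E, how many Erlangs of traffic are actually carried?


B(8,10.839) = 0.375916 (Erlang-B)
Carried load = a(1 − B) = 10.839·(1 − 0.375916) = 10.839·0.624084 = 6.7644 E

Final: 6.7644 Erlangs


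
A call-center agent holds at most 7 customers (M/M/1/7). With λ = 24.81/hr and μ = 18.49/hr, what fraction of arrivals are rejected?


ρ = λ/μ = 24.81/18.49 = 1.3418
P_K = (1−ρ)ρ^K/(1−ρ^(K+1)) = (-0.3418·7.831212)/(1 − 10.507970)
= -2.676758/-9.507970 = 0.281528

Final: 0.281528


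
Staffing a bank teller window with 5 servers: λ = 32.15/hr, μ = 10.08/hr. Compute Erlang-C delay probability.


a = λ/μ = 3.1895; ρ = a/5 = 0.6379
P₀ = 0.037606 (from M/M/c formula)
C(c,a) = [a^c/(c!(1−ρ))]·P₀ = [330.06709/(120·0.3621)]·0.037606
= 7.59606·0.037606 = 0.285657

Final: 0.285657


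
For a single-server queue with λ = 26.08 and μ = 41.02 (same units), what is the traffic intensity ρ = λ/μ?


ρ = λ/μ = 26.08/41.02 = 0.6358

Final: 0.6358


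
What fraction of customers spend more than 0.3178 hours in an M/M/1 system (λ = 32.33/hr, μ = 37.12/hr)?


W ~ Exponential(μ−λ) for M/M/1.
μ − λ = 37.12 − 32.33 = 4.7900
P(W > t) = e^{−(μ−λ)t} = e^{−1.5223} = 0.218218

Final: 0.218218


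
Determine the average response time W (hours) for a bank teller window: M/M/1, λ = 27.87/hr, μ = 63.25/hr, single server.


W = 1/(μ−λ) = 1/(63.25 − 27.87) = 1/35.38 = 0.02826 hr

Final: 0.02826 hr


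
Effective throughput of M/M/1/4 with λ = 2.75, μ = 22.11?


ρ = 0.1244; P_K = (1−ρ)ρ^4/(1−ρ^5) = 0.0002096
λ_eff = λ(1 − P_K) = 2.75·(1 − 0.0002096) = 2.75·0.999790 = 2.7494 /hr

Final: 2.7494 /hr


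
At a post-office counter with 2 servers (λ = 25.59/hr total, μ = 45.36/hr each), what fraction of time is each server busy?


ρ = λ/(cμ) = 25.59/(2·45.36) = 25.59/90.72 = 0.2821

Final: 0.2821


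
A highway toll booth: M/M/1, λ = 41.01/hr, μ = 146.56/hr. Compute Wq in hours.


ρ = 41.01/146.56 = 0.2798
Wq = ρ/(μ−λ) = 0.2798/(146.56 − 41.01) = 0.2798/105.55 = 0.002651 hr

Final: 0.002651 hr


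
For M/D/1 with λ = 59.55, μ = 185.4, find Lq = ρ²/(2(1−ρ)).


ρ = 59.55/185.4 = 0.3212
M/D/1: Lq = ρ²/(2(1−ρ)) = 0.1032/(2·0.6788) = 0.07599

Final: 0.07599


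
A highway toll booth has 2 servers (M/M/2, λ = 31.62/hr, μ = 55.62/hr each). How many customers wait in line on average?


a = λ/μ = 0.5685; ρ = a/2 = 0.2843
P₀ = 0.557329
Lq = P₀·a^c·ρ / (c!·(1−ρ)²) = 0.557329·0.32319·0.2843/(2·0.51230)
= 0.04997

Final: 0.04997


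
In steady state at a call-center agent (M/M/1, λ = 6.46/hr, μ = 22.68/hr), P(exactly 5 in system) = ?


ρ = 6.46/22.68 = 0.2848
P_n = (1−ρ)·ρ^n = (1 − 0.2848)·0.2848^5 = 0.7152·0.001875 = 0.001341

Final: 0.001341


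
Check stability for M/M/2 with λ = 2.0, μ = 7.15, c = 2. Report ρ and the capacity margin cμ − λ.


Total capacity cμ = 2·7.15 = 14.30/hr
ρ = λ/(cμ) = 2.0/14.30 = 0.1399
Stable ⇔ ρ < 1: YES
Spare capacity = cμ − λ = 14.30 − 2.0 = 12.30/hr

Final: ρ = 0.1399; stable; margin = 12.30/hr


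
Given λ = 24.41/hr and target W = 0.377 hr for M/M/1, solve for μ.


W = 1/(μ−λ) ⇒ μ − λ = 1/W = 1/0.377 = 2.6525
μ = λ + 1/W = 24.41 + 2.6525 = 27.0625 per hr

Final: 27.0625 /hr


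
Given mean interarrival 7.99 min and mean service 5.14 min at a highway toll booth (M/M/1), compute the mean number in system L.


λ = 60/7.99 = 7.5094 /hr
μ = 60/5.14 = 11.6732 /hr
ρ = λ/μ = 7.5094/11.6732 = 0.6433
L = ρ/(1−ρ) = 0.6433/0.3567 = 1.8035

Final: 1.8035


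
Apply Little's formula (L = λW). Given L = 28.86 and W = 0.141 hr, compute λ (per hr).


λ = L/W = 28.86/0.141 = 204.6809 /hr

Final: 204.6809 /hr


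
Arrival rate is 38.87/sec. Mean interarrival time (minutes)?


Mean interarrival time = 1/λ = 1/38.87 second = 0.02573 second
In minutes: 0.02573 × 0.0166667 = 0.0004288 min

Final: 0.0004288 min


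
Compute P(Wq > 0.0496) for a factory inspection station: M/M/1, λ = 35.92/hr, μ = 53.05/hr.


ρ = 35.92/53.05 = 0.6771
P(Wq > t) = ρ·e^{−(μ−λ)t} = 0.6771·e^{−0.8496}
= 0.6771·0.427565 = 0.289503

Final: 0.289503


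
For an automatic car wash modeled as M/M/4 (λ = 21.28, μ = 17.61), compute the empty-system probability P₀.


a = λ/μ = 21.28/17.61 = 1.2084; ρ = a/c = 0.3021
Σ_{k=0}^{3} a^k/k! (terms k=0..3) = 1.00000 + 1.20840 + 0.73012 + 0.29409 = 3.23262
Tail: a^4/(4!(1−ρ)) = 2.13230/(24·0.6979) = 0.12730
P₀ = 1/(3.23262 + 0.12730) = 1/3.35992 = 0.297626

Final: 0.297626


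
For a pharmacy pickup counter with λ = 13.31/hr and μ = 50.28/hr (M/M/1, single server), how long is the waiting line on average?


ρ = 13.31/50.28 = 0.2647
Lq = ρ²/(1−ρ) = 0.07008/0.7353 = 0.09530

Final: 0.09530


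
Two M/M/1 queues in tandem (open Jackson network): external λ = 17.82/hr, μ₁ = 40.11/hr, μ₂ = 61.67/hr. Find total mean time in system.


Each node sees arrival rate λ = 17.82/hr (tandem ⇒ throughput preserved).
W₁ = 1/(μ₁−λ) = 1/(40.11−17.82) = 0.04486 hr
W₂ = 1/(μ₂−λ) = 1/(61.67−17.82) = 0.02281 hr
W_total = W₁ + W₂ = 0.04486 + 0.02281 = 0.06767 hr

Final: 0.06767 hr


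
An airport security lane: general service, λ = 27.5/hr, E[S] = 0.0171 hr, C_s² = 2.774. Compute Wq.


ρ = λ·E[S] = 27.5·0.0171 = 0.4703
E[S²] = E[S]²(1+C_s²) = 0.0171²·(1+2.774) = 0.001104
Wq = λ·E[S²]/(2(1−ρ)) = 27.5·0.001104/(2·0.5297) = 0.02864 hr

Final: 0.02864 hr


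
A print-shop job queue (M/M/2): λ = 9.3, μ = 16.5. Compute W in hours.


a = 0.5636; ρ = 0.2818; P₀ = 0.560284
Lq = P₀·a^c·ρ/(c!(1−ρ)²) = 0.04863
Wq = Lq/λ = 0.04863/9.3 = 0.005229 hr
W = Wq + 1/μ = 0.005229 + 0.06061 = 0.06583 hr

Final: 0.06583 hr


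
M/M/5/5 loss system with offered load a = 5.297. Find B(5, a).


B(c,a) = (a^c/c!) / Σ_{k=0}^{c} a^k/k!
a^5/5! = 34.751105
Σ terms (k=0..5): 1.00000 + 5.29700 + 14.02910 + 24.77072 + 32.80263 + 34.75110 = 112.650561
B = 34.751105/112.650561 = 0.308486

Final: 0.308486


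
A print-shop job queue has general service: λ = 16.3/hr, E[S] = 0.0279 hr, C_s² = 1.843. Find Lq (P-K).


ρ = λ·E[S] = 16.3·0.0279 = 0.4548
Lq = ρ²(1+C_s²)/(2(1−ρ)) = 0.2068·(1+1.843)/(2·0.5452)
= 0.2068·2.8430/1.0905 = 0.53920

Final: 0.53920


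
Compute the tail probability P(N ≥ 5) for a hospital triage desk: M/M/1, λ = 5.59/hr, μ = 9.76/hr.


ρ = 5.59/9.76 = 0.5727
P(N ≥ n) = ρ^n = 0.5727^5 = 0.061633

Final: 0.061633


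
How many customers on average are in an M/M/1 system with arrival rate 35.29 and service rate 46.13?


ρ = λ/μ = 35.29/46.13 = 0.7650
L = ρ/(1−ρ) = 0.7650/(1 − 0.7650) = 0.7650/0.2350 = 3.2555

Final: 3.2555


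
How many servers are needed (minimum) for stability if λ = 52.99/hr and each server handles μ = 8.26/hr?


Stability requires cμ > λ ⇔ c > λ/μ.
λ/μ = 52.99/8.26 = 6.4153
Minimum integer c = ⌊6.4153⌋ + 1 = 7
Check: 7·8.26 = 57.82 > 52.99, while 6·8.26 = 49.56 ≤ 52.99

Final: 7 servers


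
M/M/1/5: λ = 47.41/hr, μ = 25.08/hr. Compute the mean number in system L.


ρ = 47.41/25.08 = 1.8904
L = ρ[1 − (K+1)ρ^K + Kρ^(K+1)] / [(1−ρ)(1−ρ^(K+1))]
Numerator: 1.8904·(1 − 6·24.138602 + 5·45.630428) = 159.395380
Denominator: (-0.8904)·(-44.630428) = 39.736740
L = 159.395380/39.736740 = 4.0113

Final: 4.0113


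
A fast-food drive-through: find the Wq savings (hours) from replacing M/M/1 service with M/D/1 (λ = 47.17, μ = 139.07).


ρ = 47.17/139.07 = 0.3392
Wq(M/M/1) = ρ/(μ−λ) = 0.3392/91.90 = 0.003691 hr
Wq(M/D/1) = ρ/(2(μ−λ)) = 0.001845 hr
Savings = 0.003691 − 0.001845 = 0.001845 hr

Final: 0.001845 hr


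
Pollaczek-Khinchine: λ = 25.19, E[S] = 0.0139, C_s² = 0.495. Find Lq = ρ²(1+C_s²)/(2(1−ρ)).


ρ = λ·E[S] = 25.19·0.0139 = 0.3501
Lq = ρ²(1+C_s²)/(2(1−ρ)) = 0.1226·(1+0.495)/(2·0.6499)
= 0.1226·1.4950/1.2997 = 0.14102

Final: 0.14102


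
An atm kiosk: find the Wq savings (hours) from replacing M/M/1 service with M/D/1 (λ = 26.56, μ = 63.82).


ρ = 26.56/63.82 = 0.4162
Wq(M/M/1) = ρ/(μ−λ) = 0.4162/37.26 = 0.01117 hr
Wq(M/D/1) = ρ/(2(μ−λ)) = 0.005585 hr
Savings = 0.01117 − 0.005585 = 0.005585 hr

Final: 0.005585 hr


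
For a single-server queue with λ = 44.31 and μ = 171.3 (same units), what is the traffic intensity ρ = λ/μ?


ρ = λ/μ = 44.31/171.3 = 0.2587

Final: 0.2587


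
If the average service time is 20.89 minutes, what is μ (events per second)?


μ = 1/(service time) in consistent units.
1 second = 0.0166667 min, so μ = 0.0166667/20.89 = 0.0007978 per second

Final: 0.0007978 /sec


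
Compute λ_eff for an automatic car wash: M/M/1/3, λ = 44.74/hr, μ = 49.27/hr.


ρ = 0.9081; P_K = (1−ρ)ρ^3/(1−ρ^4) = 0.215074
λ_eff = λ(1 − P_K) = 44.74·(1 − 0.215074) = 44.74·0.784926 = 35.1176 /hr

Final: 35.1176 /hr


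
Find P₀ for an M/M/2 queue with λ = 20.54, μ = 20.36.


a = λ/μ = 20.54/20.36 = 1.0088; ρ = a/c = 0.5044
Σ_{k=0}^{1} a^k/k! (terms k=0..1) = 1.00000 + 1.00884 = 2.00884
Tail: a^2/(2!(1−ρ)) = 1.01776/(2·0.4956) = 1.02684
P₀ = 1/(2.00884 + 1.02684) = 1/3.03568 = 0.329416

Final: 0.329416


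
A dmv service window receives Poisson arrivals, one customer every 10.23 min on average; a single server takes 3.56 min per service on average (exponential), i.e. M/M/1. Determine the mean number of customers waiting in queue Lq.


λ = 60/10.23 = 5.8651 /hr
μ = 60/3.56 = 16.8539 /hr
ρ = λ/μ = 5.8651/16.8539 = 0.3480
Lq = ρ²/(1−ρ) = 0.1211/0.6520 = 0.1857

Final: 0.1857


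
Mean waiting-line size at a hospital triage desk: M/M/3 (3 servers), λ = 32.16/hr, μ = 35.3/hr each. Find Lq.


a = λ/μ = 0.9110; ρ = a/3 = 0.3037
P₀ = 0.398876
Lq = P₀·a^c·ρ / (c!·(1−ρ)²) = 0.398876·0.75618·0.3037/(6·0.48486)
= 0.03149

Final: 0.03149


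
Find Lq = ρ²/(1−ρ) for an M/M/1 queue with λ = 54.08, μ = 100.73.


ρ = 54.08/100.73 = 0.5369
Lq = ρ²/(1−ρ) = 0.2882/0.4631 = 0.6224

Final: 0.6224


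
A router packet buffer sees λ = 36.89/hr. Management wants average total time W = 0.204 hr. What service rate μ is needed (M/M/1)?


W = 1/(μ−λ) ⇒ μ − λ = 1/W = 1/0.204 = 4.9020
μ = λ + 1/W = 36.89 + 4.9020 = 41.7920 per hr

Final: 41.7920 /hr


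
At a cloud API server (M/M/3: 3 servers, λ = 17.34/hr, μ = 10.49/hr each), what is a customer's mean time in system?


a = 1.6530; ρ = 0.5510; P₀ = 0.175568
Lq = P₀·a^c·ρ/(c!(1−ρ)²) = 0.36122
Wq = Lq/λ = 0.36122/17.34 = 0.02083 hr
W = Wq + 1/μ = 0.02083 + 0.09533 = 0.11616 hr

Final: 0.11616 hr


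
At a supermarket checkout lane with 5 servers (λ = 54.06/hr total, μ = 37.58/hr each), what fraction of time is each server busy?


ρ = λ/(cμ) = 54.06/(5·37.58) = 54.06/187.90 = 0.2877

Final: 0.2877


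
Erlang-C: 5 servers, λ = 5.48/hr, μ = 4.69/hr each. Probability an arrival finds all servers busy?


a = λ/μ = 1.1684; ρ = a/5 = 0.2337
P₀ = 0.310724 (from M/M/c formula)
C(c,a) = [a^c/(c!(1−ρ))]·P₀ = [2.17790/(120·0.7663)]·0.310724
= 0.02368·0.310724 = 0.007359

Final: 0.007359


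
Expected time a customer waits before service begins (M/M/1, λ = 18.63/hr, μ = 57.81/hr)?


ρ = 18.63/57.81 = 0.3223
Wq = ρ/(μ−λ) = 0.3223/(57.81 − 18.63) = 0.3223/39.18 = 0.008225 hr

Final: 0.008225 hr


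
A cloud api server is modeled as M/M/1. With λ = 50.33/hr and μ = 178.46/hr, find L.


ρ = λ/μ = 50.33/178.46 = 0.2820
L = ρ/(1−ρ) = 0.2820/(1 − 0.2820) = 0.2820/0.7180 = 0.3928

Final: 0.3928


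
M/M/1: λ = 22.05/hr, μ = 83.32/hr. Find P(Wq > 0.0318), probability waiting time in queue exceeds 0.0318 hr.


ρ = 22.05/83.32 = 0.2646
P(Wq > t) = ρ·e^{−(μ−λ)t} = 0.2646·e^{−1.9484}
= 0.2646·0.142504 = 0.037713

Final: 0.037713


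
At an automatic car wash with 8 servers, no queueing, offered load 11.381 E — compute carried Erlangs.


B(8,11.381) = 0.398474 (Erlang-B)
Carried load = a(1 − B) = 11.381·(1 − 0.398474) = 11.381·0.601526 = 6.8460 E

Final: 6.8460 Erlangs


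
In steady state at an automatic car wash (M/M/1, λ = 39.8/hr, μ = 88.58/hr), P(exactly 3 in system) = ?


ρ = 39.8/88.58 = 0.4493
P_n = (1−ρ)·ρ^n = (1 − 0.4493)·0.4493^3 = 0.5507·0.090707 = 0.049951

Final: 0.049951


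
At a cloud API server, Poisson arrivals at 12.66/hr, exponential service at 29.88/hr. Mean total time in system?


W = 1/(μ−λ) = 1/(29.88 − 12.66) = 1/17.22 = 0.05807 hr

Final: 0.05807 hr


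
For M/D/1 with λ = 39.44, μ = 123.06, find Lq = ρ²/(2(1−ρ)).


ρ = 39.44/123.06 = 0.3205
M/D/1: Lq = ρ²/(2(1−ρ)) = 0.1027/(2·0.6795) = 0.07558

Final: 0.07558


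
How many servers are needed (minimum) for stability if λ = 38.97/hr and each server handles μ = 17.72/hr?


Stability requires cμ > λ ⇔ c > λ/μ.
λ/μ = 38.97/17.72 = 2.1992
Minimum integer c = ⌊2.1992⌋ + 1 = 3
Check: 3·17.72 = 53.16 > 38.97, while 2·17.72 = 35.44 ≤ 38.97

Final: 3 servers


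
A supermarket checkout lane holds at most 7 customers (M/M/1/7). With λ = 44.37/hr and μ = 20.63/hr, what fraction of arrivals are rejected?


ρ = λ/μ = 44.37/20.63 = 2.1508
P_K = (1−ρ)ρ^K/(1−ρ^(K+1)) = (-1.1508·212.878306)/(1 − 457.848300)
= -244.969994/-456.848300 = 0.536217

Final: 0.536217


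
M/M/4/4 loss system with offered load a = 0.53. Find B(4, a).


B(c,a) = (a^c/c!) / Σ_{k=0}^{c} a^k/k!
a^4/4! = 0.003288
Σ terms (k=0..4): 1.00000 + 0.53000 + 0.14045 + 0.02481 + 0.003288 = 1.698551
B = 0.003288/1.698551 = 0.001936

Final: 0.001936


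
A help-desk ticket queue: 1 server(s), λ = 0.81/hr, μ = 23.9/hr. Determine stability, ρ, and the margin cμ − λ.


Total capacity cμ = 1·23.9 = 23.90/hr
ρ = λ/(cμ) = 0.81/23.90 = 0.03389
Stable ⇔ ρ < 1: YES
Spare capacity = cμ − λ = 23.90 − 0.81 = 23.09/hr

Final: ρ = 0.03389; stable; margin = 23.09/hr


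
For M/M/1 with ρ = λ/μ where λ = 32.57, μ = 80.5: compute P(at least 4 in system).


ρ = 32.57/80.5 = 0.4046
P(N ≥ n) = ρ^n = 0.4046^4 = 0.026797

Final: 0.026797


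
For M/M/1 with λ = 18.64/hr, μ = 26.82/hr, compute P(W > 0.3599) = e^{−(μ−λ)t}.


W ~ Exponential(μ−λ) for M/M/1.
μ − λ = 26.82 − 18.64 = 8.1800
P(W > t) = e^{−(μ−λ)t} = e^{−2.9440} = 0.052656

Final: 0.052656


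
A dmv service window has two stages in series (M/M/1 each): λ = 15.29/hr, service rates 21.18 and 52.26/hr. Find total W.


Each node sees arrival rate λ = 15.29/hr (tandem ⇒ throughput preserved).
W₁ = 1/(μ₁−λ) = 1/(21.18−15.29) = 0.16978 hr
W₂ = 1/(μ₂−λ) = 1/(52.26−15.29) = 0.02705 hr
W_total = W₁ + W₂ = 0.16978 + 0.02705 = 0.19683 hr

Final: 0.19683 hr


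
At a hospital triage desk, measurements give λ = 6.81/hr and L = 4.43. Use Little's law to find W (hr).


W = L/λ = 4.43/6.81 = 0.6505 hr

Final: 0.6505 hr


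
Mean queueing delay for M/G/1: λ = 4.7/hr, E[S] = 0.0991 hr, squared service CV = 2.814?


ρ = λ·E[S] = 4.7·0.0991 = 0.4658
E[S²] = E[S]²(1+C_s²) = 0.0991²·(1+2.814) = 0.037457
Wq = λ·E[S²]/(2(1−ρ)) = 4.7·0.037457/(2·0.5342) = 0.16477 hr

Final: 0.16477 hr


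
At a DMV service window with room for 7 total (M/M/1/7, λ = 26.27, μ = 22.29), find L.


ρ = 26.27/22.29 = 1.1786
L = ρ[1 − (K+1)ρ^K + Kρ^(K+1)] / [(1−ρ)(1−ρ^(K+1))]
Numerator: 1.1786·(1 − 8·3.158276 + 7·3.722203) = 2.108689
Denominator: (-0.1786)·(-2.722203) = 0.486064
L = 2.108689/0.486064 = 4.3383

Final: 4.3383


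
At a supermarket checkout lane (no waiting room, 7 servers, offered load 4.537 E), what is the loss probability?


B(c,a) = (a^c/c!) / Σ_{k=0}^{c} a^k/k!
a^7/7! = 7.851469
Σ terms (k=0..7): 1.00000 + 4.53700 + 10.29218 + 15.56521 + 17.65484 + 16.02001 + 12.11379 + 7.85147 = 85.034510
B = 7.851469/85.034510 = 0.092333

Final: 0.092333


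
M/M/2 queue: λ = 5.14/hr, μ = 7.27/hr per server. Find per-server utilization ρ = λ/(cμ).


ρ = λ/(cμ) = 5.14/(2·7.27) = 5.14/14.54 = 0.3535

Final: 0.3535


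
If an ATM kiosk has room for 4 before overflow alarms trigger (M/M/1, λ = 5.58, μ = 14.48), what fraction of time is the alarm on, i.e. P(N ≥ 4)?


ρ = 5.58/14.48 = 0.3854
P(N ≥ n) = ρ^n = 0.3854^4 = 0.022053

Final: 0.022053


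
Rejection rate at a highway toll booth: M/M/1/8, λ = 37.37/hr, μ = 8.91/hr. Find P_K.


ρ = λ/μ = 37.37/8.91 = 4.1942
P_K = (1−ρ)ρ^K/(1−ρ^(K+1)) = (-3.1942·95755.372595)/(1 − 401613.723217)
= -305858.350622/-401612.723217 = 0.761575

Final: 0.761575


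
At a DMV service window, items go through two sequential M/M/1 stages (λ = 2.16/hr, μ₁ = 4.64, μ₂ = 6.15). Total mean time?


Each node sees arrival rate λ = 2.16/hr (tandem ⇒ throughput preserved).
W₁ = 1/(μ₁−λ) = 1/(4.64−2.16) = 0.40323 hr
W₂ = 1/(μ₂−λ) = 1/(6.15−2.16) = 0.25063 hr
W_total = W₁ + W₂ = 0.40323 + 0.25063 = 0.65385 hr

Final: 0.65385 hr


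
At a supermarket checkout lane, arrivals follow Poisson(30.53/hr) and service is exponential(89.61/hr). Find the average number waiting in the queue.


ρ = 30.53/89.61 = 0.3407
Lq = ρ²/(1−ρ) = 0.1161/0.6593 = 0.1761

Final: 0.1761


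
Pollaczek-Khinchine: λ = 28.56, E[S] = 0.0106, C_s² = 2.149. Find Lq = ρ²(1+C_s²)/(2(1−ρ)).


ρ = λ·E[S] = 28.56·0.0106 = 0.3027
Lq = ρ²(1+C_s²)/(2(1−ρ)) = 0.09165·(1+2.149)/(2·0.6973)
= 0.09165·3.1490/1.3945 = 0.20695

Final: 0.20695


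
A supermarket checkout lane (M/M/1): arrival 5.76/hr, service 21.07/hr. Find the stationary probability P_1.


ρ = 5.76/21.07 = 0.2734
P_n = (1−ρ)·ρ^n = (1 − 0.2734)·0.2734^1 = 0.7266·0.273374 = 0.198641

Final: 0.198641


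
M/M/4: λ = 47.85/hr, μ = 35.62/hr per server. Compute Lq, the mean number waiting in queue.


a = λ/μ = 1.3433; ρ = a/4 = 0.3358
P₀ = 0.259473
Lq = P₀·a^c·ρ / (c!·(1−ρ)²) = 0.259473·3.25651·0.3358/(24·0.44111)
= 0.02680

Final: 0.02680


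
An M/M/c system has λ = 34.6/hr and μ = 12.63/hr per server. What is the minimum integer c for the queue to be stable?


Stability requires cμ > λ ⇔ c > λ/μ.
λ/μ = 34.6/12.63 = 2.7395
Minimum integer c = ⌊2.7395⌋ + 1 = 3
Check: 3·12.63 = 37.89 > 34.6, while 2·12.63 = 25.26 ≤ 34.6

Final: 3 servers


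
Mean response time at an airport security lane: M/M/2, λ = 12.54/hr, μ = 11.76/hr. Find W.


a = 1.0663; ρ = 0.5332; P₀ = 0.304493
Lq = P₀·a^c·ρ/(c!(1−ρ)²) = 0.42350
Wq = Lq/λ = 0.42350/12.54 = 0.03377 hr
W = Wq + 1/μ = 0.03377 + 0.08503 = 0.11881 hr

Final: 0.11881 hr


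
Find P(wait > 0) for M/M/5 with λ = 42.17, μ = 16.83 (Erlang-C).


a = λ/μ = 2.5056; ρ = a/5 = 0.5011
P₀ = 0.079626 (from M/M/c formula)
C(c,a) = [a^c/(c!(1−ρ))]·P₀ = [98.76372/(120·0.4989)]·0.079626
= 1.64979·0.079626 = 0.131365

Final: 0.131365


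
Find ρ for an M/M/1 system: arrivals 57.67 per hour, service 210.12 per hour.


ρ = λ/μ = 57.67/210.12 = 0.2745

Final: 0.2745


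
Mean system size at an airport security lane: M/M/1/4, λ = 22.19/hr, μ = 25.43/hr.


ρ = 22.19/25.43 = 0.8726
L = ρ[1 − (K+1)ρ^K + Kρ^(K+1)] / [(1−ρ)(1−ρ^(K+1))]
Numerator: 0.8726·(1 − 5·0.579754 + 4·0.505888) = 0.108885
Denominator: (0.1274)·(0.494112) = 0.062954
L = 0.108885/0.062954 = 1.7296

Final: 1.7296


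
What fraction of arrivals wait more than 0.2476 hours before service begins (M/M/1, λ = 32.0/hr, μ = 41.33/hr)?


ρ = 32.0/41.33 = 0.7743
P(Wq > t) = ρ·e^{−(μ−λ)t} = 0.7743·e^{−2.3101}
= 0.7743·0.099251 = 0.076845

Final: 0.076845


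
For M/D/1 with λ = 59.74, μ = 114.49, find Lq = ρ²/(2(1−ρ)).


ρ = 59.74/114.49 = 0.5218
M/D/1: Lq = ρ²/(2(1−ρ)) = 0.2723/(2·0.4782) = 0.28467

Final: 0.28467


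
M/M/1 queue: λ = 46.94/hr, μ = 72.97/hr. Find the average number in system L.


ρ = λ/μ = 46.94/72.97 = 0.6433
L = ρ/(1−ρ) = 0.6433/(1 − 0.6433) = 0.6433/0.3567 = 1.8033

Final: 1.8033


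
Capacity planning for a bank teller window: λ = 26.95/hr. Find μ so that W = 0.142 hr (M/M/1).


W = 1/(μ−λ) ⇒ μ − λ = 1/W = 1/0.142 = 7.0423
μ = λ + 1/W = 26.95 + 7.0423 = 33.9923 per hr

Final: 33.9923 /hr


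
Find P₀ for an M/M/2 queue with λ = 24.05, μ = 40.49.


a = λ/μ = 24.05/40.49 = 0.5940; ρ = a/c = 0.2970
Σ_{k=0}^{1} a^k/k! (terms k=0..1) = 1.00000 + 0.59397 = 1.59397
Tail: a^2/(2!(1−ρ)) = 0.35280/(2·0.7030) = 0.25092
P₀ = 1/(1.59397 + 0.25092) = 1/1.84490 = 0.542036

Final: 0.542036


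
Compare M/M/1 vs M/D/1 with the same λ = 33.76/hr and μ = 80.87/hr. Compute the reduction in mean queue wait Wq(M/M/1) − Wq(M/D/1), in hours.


ρ = 33.76/80.87 = 0.4175
Wq(M/M/1) = ρ/(μ−λ) = 0.4175/47.11 = 0.008861 hr
Wq(M/D/1) = ρ/(2(μ−λ)) = 0.004431 hr
Savings = 0.008861 − 0.004431 = 0.004431 hr

Final: 0.004431 hr


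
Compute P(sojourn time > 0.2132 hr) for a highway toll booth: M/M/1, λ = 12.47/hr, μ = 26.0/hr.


W ~ Exponential(μ−λ) for M/M/1.
μ − λ = 26.0 − 12.47 = 13.5300
P(W > t) = e^{−(μ−λ)t} = e^{−2.8846} = 0.055877

Final: 0.055877


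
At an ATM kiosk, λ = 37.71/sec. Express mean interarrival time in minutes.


Mean interarrival time = 1/λ = 1/37.71 second = 0.02652 second
In minutes: 0.02652 × 0.0166667 = 0.0004420 min

Final: 0.0004420 min


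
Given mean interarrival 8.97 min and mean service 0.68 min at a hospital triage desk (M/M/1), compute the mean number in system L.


λ = 60/8.97 = 6.6890 /hr
μ = 60/0.68 = 88.2353 /hr
ρ = λ/μ = 6.6890/88.2353 = 0.07581
L = ρ/(1−ρ) = 0.07581/0.9242 = 0.08203

Final: 0.08203


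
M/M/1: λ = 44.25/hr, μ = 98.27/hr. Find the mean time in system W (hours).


W = 1/(μ−λ) = 1/(98.27 − 44.25) = 1/54.02 = 0.01851 hr

Final: 0.01851 hr


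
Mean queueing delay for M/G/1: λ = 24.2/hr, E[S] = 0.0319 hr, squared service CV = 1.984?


ρ = λ·E[S] = 24.2·0.0319 = 0.7720
E[S²] = E[S]²(1+C_s²) = 0.0319²·(1+1.984) = 0.003037
Wq = λ·E[S²]/(2(1−ρ)) = 24.2·0.003037/(2·0.2280) = 0.16114 hr

Final: 0.16114 hr


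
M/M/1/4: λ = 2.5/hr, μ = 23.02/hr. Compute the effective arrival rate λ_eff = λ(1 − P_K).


ρ = 0.1086; P_K = (1−ρ)ρ^4/(1−ρ^5) = 0.0001240
λ_eff = λ(1 − P_K) = 2.5·(1 − 0.0001240) = 2.5·0.999876 = 2.4997 /hr

Final: 2.4997 /hr


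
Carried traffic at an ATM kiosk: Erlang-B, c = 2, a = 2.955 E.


B(2,2.955) = 0.524697 (Erlang-B)
Carried load = a(1 − B) = 2.955·(1 − 0.524697) = 2.955·0.475303 = 1.4045 E

Final: 1.4045 Erlangs


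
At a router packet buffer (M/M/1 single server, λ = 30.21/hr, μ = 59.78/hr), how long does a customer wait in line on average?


ρ = 30.21/59.78 = 0.5054
Wq = ρ/(μ−λ) = 0.5054/(59.78 − 30.21) = 0.5054/29.57 = 0.01709 hr

Final: 0.01709 hr


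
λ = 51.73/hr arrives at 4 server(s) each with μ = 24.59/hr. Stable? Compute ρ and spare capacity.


Total capacity cμ = 4·24.59 = 98.36/hr
ρ = λ/(cμ) = 51.73/98.36 = 0.5259
Stable ⇔ ρ < 1: YES
Spare capacity = cμ − λ = 98.36 − 51.73 = 46.63/hr

Final: ρ = 0.5259; stable; margin = 46.63/hr


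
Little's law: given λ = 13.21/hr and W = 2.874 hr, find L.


L = λW = 13.21·2.874 = 37.9655

Final: 37.9655


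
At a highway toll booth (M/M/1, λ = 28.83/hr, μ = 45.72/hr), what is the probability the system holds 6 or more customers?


ρ = 28.83/45.72 = 0.6306
P(N ≥ n) = ρ^n = 0.6306^6 = 0.062868

Final: 0.062868


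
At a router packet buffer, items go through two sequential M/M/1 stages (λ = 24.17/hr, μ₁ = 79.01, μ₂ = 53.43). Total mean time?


Each node sees arrival rate λ = 24.17/hr (tandem ⇒ throughput preserved).
W₁ = 1/(μ₁−λ) = 1/(79.01−24.17) = 0.01823 hr
W₂ = 1/(μ₂−λ) = 1/(53.43−24.17) = 0.03418 hr
W_total = W₁ + W₂ = 0.01823 + 0.03418 = 0.05241 hr

Final: 0.05241 hr


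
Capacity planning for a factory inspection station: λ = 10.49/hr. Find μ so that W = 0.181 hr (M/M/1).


W = 1/(μ−λ) ⇒ μ − λ = 1/W = 1/0.181 = 5.5249
μ = λ + 1/W = 10.49 + 5.5249 = 16.0149 per hr

Final: 16.0149 /hr


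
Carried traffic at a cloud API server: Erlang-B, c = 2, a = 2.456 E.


B(2,2.456) = 0.466005 (Erlang-B)
Carried load = a(1 − B) = 2.456·(1 − 0.466005) = 2.456·0.533995 = 1.3115 E

Final: 1.3115 Erlangs


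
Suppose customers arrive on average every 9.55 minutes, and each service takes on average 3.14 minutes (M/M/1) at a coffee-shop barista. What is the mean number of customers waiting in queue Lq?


λ = 60/9.55 = 6.2827 /hr
μ = 60/3.14 = 19.1083 /hr
ρ = λ/μ = 6.2827/19.1083 = 0.3288
Lq = ρ²/(1−ρ) = 0.1081/0.6712 = 0.1611

Final: 0.1611


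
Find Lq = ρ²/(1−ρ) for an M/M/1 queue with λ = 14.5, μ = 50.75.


ρ = 14.5/50.75 = 0.2857
Lq = ρ²/(1−ρ) = 0.08163/0.7143 = 0.1143

Final: 0.1143


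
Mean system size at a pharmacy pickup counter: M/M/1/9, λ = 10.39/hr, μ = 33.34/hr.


ρ = 10.39/33.34 = 0.3116
L = ρ[1 − (K+1)ρ^K + Kρ^(K+1)] / [(1−ρ)(1−ρ^(K+1))]
Numerator: 0.3116·(1 − 10·0.00002772 + 9·0.000008640) = 0.311576
Denominator: (0.6884)·(0.999991) = 0.688356
L = 0.311576/0.688356 = 0.4526

Final: 0.4526


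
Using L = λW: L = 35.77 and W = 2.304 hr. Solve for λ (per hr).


λ = L/W = 35.77/2.304 = 15.5252 /hr

Final: 15.5252 /hr


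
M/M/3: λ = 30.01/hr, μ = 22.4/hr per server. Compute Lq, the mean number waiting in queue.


a = λ/μ = 1.3397; ρ = a/3 = 0.4466
P₀ = 0.252439
Lq = P₀·a^c·ρ / (c!·(1−ρ)²) = 0.252439·2.40466·0.4466/(6·0.30628)
= 0.14752

Final: 0.14752


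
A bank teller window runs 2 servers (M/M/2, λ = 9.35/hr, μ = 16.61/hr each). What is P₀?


a = λ/μ = 9.35/16.61 = 0.5629; ρ = a/c = 0.2815
Σ_{k=0}^{1} a^k/k! (terms k=0..1) = 1.00000 + 0.56291 = 1.56291
Tail: a^2/(2!(1−ρ)) = 0.31687/(2·0.7185) = 0.22050
P₀ = 1/(1.56291 + 0.22050) = 1/1.78341 = 0.560724

Final: 0.560724


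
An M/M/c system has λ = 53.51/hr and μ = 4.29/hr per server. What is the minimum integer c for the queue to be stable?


Stability requires cμ > λ ⇔ c > λ/μ.
λ/μ = 53.51/4.29 = 12.4732
Minimum integer c = ⌊12.4732⌋ + 1 = 13
Check: 13·4.29 = 55.77 > 53.51, while 12·4.29 = 51.48 ≤ 53.51

Final: 13 servers


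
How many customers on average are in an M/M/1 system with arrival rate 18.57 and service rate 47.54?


ρ = λ/μ = 18.57/47.54 = 0.3906
L = ρ/(1−ρ) = 0.3906/(1 − 0.3906) = 0.3906/0.6094 = 0.6410

Final: 0.6410


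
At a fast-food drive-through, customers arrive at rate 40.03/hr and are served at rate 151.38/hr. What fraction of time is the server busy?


ρ = λ/μ = 40.03/151.38 = 0.2644

Final: 0.2644


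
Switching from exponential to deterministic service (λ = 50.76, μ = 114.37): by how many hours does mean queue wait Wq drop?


ρ = 50.76/114.37 = 0.4438
Wq(M/M/1) = ρ/(μ−λ) = 0.4438/63.61 = 0.006977 hr
Wq(M/D/1) = ρ/(2(μ−λ)) = 0.003489 hr
Savings = 0.006977 − 0.003489 = 0.003489 hr

Final: 0.003489 hr


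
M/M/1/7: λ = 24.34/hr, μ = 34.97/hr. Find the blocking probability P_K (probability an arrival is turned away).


ρ = λ/μ = 24.34/34.97 = 0.6960
P_K = (1−ρ)ρ^K/(1−ρ^(K+1)) = (0.3040·0.079136)/(1 − 0.055081)
= 0.024055/0.944919 = 0.025458

Final: 0.025458


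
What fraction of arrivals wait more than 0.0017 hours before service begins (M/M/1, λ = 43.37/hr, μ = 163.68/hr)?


ρ = 43.37/163.68 = 0.2650
P(Wq > t) = ρ·e^{−(μ−λ)t} = 0.2650·e^{−0.2045}
= 0.2650·0.815033 = 0.215958

Final: 0.215958


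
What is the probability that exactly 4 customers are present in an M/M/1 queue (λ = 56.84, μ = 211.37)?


ρ = 56.84/211.37 = 0.2689
P_n = (1−ρ)·ρ^n = (1 − 0.2689)·0.2689^4 = 0.7311·0.005229 = 0.003823

Final: 0.003823


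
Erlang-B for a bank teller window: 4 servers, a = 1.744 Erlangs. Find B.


B(c,a) = (a^c/c!) / Σ_{k=0}^{c} a^k/k!
a^4/4! = 0.385456
Σ terms (k=0..4): 1.00000 + 1.74400 + 1.52077 + 0.88407 + 0.38546 = 5.534297
B = 0.385456/5.534297 = 0.069649

Final: 0.069649


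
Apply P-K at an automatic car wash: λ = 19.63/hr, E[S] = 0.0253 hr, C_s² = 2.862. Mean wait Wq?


ρ = λ·E[S] = 19.63·0.0253 = 0.4966
E[S²] = E[S]²(1+C_s²) = 0.0253²·(1+2.862) = 0.002472
Wq = λ·E[S²]/(2(1−ρ)) = 19.63·0.002472/(2·0.5034) = 0.04820 hr

Final: 0.04820 hr


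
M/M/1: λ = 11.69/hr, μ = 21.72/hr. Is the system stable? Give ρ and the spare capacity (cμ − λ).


Total capacity cμ = 1·21.72 = 21.72/hr
ρ = λ/(cμ) = 11.69/21.72 = 0.5382
Stable ⇔ ρ < 1: YES
Spare capacity = cμ − λ = 21.72 − 11.69 = 10.03/hr

Final: ρ = 0.5382; stable; margin = 10.03/hr


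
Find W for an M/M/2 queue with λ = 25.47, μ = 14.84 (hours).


a = 1.7163; ρ = 0.8582; P₀ = 0.076337
Lq = P₀·a^c·ρ/(c!(1−ρ)²) = 4.79541
Wq = Lq/λ = 4.79541/25.47 = 0.18828 hr
W = Wq + 1/μ = 0.18828 + 0.06739 = 0.25566 hr

Final: 0.25566 hr


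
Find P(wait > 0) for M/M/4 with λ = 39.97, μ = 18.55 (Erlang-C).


a = λ/μ = 2.1547; ρ = a/4 = 0.5387
P₀ = 0.110007 (from M/M/c formula)
C(c,a) = [a^c/(c!(1−ρ))]·P₀ = [21.55564/(24·0.4613)]·0.110007
= 1.94691·0.110007 = 0.214174

Final: 0.214174


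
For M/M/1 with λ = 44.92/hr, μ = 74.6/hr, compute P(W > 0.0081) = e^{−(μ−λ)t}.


W ~ Exponential(μ−λ) for M/M/1.
μ − λ = 74.6 − 44.92 = 29.6800
P(W > t) = e^{−(μ−λ)t} = e^{−0.2404} = 0.786307

Final: 0.786307


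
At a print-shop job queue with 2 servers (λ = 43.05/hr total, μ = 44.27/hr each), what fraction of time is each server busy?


ρ = λ/(cμ) = 43.05/(2·44.27) = 43.05/88.54 = 0.4862

Final: 0.4862


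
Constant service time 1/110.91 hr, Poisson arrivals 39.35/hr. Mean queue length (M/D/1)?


ρ = 39.35/110.91 = 0.3548
M/D/1: Lq = ρ²/(2(1−ρ)) = 0.1259/(2·0.6452) = 0.09755

Final: 0.09755


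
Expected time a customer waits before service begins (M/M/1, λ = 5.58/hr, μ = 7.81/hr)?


ρ = 5.58/7.81 = 0.7145
Wq = ρ/(μ−λ) = 0.7145/(7.81 − 5.58) = 0.7145/2.23 = 0.3204 hr

Final: 0.3204 hr


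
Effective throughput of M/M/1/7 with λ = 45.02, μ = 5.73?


ρ = 7.8569; P_K = (1−ρ)ρ^7/(1−ρ^8) = 0.872723
λ_eff = λ(1 − P_K) = 45.02·(1 − 0.872723) = 45.02·0.127277 = 5.7300 /hr

Final: 5.7300 /hr


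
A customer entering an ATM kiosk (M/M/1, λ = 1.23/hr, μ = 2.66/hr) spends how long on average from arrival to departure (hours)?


W = 1/(μ−λ) = 1/(2.66 − 1.23) = 1/1.43 = 0.6993 hr

Final: 0.6993 hr


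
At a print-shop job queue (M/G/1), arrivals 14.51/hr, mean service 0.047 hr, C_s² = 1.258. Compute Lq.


ρ = λ·E[S] = 14.51·0.047 = 0.6820
Lq = ρ²(1+C_s²)/(2(1−ρ)) = 0.4651·(1+1.258)/(2·0.3180)
= 0.4651·2.2580/0.6361 = 1.65104

Final: 1.65104


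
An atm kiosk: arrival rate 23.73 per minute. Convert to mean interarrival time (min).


Mean interarrival time = 1/λ = 1/23.73 minute = 0.04214 minute
In minutes: 0.04214 × 1 = 0.04214 min

Final: 0.04214 min


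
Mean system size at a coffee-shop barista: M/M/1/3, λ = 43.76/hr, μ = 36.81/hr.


ρ = 43.76/36.81 = 1.1888
L = ρ[1 − (K+1)ρ^K + Kρ^(K+1)] / [(1−ρ)(1−ρ^(K+1))]
Numerator: 1.1888·(1 − 4·1.680098 + 3·1.997312) = 0.322817
Denominator: (-0.1888)·(-0.997312) = 0.188300
L = 0.322817/0.188300 = 1.7144

Final: 1.7144


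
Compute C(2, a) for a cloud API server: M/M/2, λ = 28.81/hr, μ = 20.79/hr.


a = λ/μ = 1.3858; ρ = a/2 = 0.6929
P₀ = 0.181418 (from M/M/c formula)
C(c,a) = [a^c/(c!(1−ρ))]·P₀ = [1.92034/(2·0.3071)]·0.181418
= 3.12638·0.181418 = 0.567180

Final: 0.567180


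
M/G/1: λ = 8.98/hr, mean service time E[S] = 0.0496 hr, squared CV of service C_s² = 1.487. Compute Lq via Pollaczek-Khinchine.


ρ = λ·E[S] = 8.98·0.0496 = 0.4454
Lq = ρ²(1+C_s²)/(2(1−ρ)) = 0.1984·(1+1.487)/(2·0.5546)
= 0.1984·2.4870/1.1092 = 0.44482

Final: 0.44482


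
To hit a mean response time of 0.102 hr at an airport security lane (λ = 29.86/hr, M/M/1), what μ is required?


W = 1/(μ−λ) ⇒ μ − λ = 1/W = 1/0.102 = 9.8039
μ = λ + 1/W = 29.86 + 9.8039 = 39.6639 per hr

Final: 39.6639 /hr


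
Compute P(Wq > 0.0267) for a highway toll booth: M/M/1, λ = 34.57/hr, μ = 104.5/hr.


ρ = 34.57/104.5 = 0.3308
P(Wq > t) = ρ·e^{−(μ−λ)t} = 0.3308·e^{−1.8671}
= 0.3308·0.154566 = 0.051133

Final: 0.051133


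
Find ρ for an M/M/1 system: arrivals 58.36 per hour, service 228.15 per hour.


ρ = λ/μ = 58.36/228.15 = 0.2558

Final: 0.2558


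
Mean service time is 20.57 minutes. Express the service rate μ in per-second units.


μ = 1/(service time) in consistent units.
1 second = 0.0166667 min, so μ = 0.0166667/20.57 = 0.0008102 per second

Final: 0.0008102 /sec


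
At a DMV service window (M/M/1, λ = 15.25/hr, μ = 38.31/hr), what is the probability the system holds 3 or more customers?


ρ = 15.25/38.31 = 0.3981
P(N ≥ n) = ρ^n = 0.3981^3 = 0.063077

Final: 0.063077


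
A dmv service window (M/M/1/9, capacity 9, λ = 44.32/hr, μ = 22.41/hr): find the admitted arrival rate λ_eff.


ρ = 1.9777; P_K = (1−ρ)ρ^9/(1−ρ^10) = 0.494900
λ_eff = λ(1 − P_K) = 44.32·(1 − 0.494900) = 44.32·0.505100 = 22.3860 /hr

Final: 22.3860 /hr


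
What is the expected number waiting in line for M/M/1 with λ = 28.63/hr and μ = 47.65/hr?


ρ = 28.63/47.65 = 0.6008
Lq = ρ²/(1−ρ) = 0.3610/0.3992 = 0.9044

Final: 0.9044


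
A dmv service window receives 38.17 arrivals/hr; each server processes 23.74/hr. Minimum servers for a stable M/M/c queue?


Stability requires cμ > λ ⇔ c > λ/μ.
λ/μ = 38.17/23.74 = 1.6078
Minimum integer c = ⌊1.6078⌋ + 1 = 2
Check: 2·23.74 = 47.48 > 38.17, while 1·23.74 = 23.74 ≤ 38.17

Final: 2 servers


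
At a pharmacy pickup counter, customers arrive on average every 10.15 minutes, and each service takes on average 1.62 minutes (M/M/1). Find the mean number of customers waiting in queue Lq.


λ = 60/10.15 = 5.9113 /hr
μ = 60/1.62 = 37.0370 /hr
ρ = λ/μ = 5.9113/37.0370 = 0.1596
Lq = ρ²/(1−ρ) = 0.02547/0.8404 = 0.03031

Final: 0.03031


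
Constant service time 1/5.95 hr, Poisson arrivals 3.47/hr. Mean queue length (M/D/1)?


ρ = 3.47/5.95 = 0.5832
M/D/1: Lq = ρ²/(2(1−ρ)) = 0.3401/(2·0.4168) = 0.40800

Final: 0.40800


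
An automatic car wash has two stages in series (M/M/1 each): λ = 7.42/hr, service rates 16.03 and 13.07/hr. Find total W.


Each node sees arrival rate λ = 7.42/hr (tandem ⇒ throughput preserved).
W₁ = 1/(μ₁−λ) = 1/(16.03−7.42) = 0.11614 hr
W₂ = 1/(μ₂−λ) = 1/(13.07−7.42) = 0.17699 hr
W_total = W₁ + W₂ = 0.11614 + 0.17699 = 0.29314 hr

Final: 0.29314 hr


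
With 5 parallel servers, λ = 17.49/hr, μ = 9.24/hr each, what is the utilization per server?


ρ = λ/(cμ) = 17.49/(5·9.24) = 17.49/46.20 = 0.3786

Final: 0.3786


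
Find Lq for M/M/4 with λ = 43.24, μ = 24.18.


a = λ/μ = 1.7883; ρ = a/4 = 0.4471
P₀ = 0.163642
Lq = P₀·a^c·ρ / (c!·(1−ρ)²) = 0.163642·10.22628·0.4471/(24·0.30574)
= 0.10196

Final: 0.10196


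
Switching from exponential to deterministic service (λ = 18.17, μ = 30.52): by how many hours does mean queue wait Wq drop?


ρ = 18.17/30.52 = 0.5953
Wq(M/M/1) = ρ/(μ−λ) = 0.5953/12.35 = 0.04821 hr
Wq(M/D/1) = ρ/(2(μ−λ)) = 0.02410 hr
Savings = 0.04821 − 0.02410 = 0.02410 hr

Final: 0.02410 hr


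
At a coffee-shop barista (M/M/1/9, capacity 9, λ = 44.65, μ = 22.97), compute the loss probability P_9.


ρ = λ/μ = 44.65/22.97 = 1.9438
P_K = (1−ρ)ρ^K/(1−ρ^(K+1)) = (-0.9438·396.227133)/(1 − 770.202068)
= -373.974935/-769.202068 = 0.486186

Final: 0.486186


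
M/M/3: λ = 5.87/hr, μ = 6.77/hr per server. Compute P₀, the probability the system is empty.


a = λ/μ = 5.87/6.77 = 0.8671; ρ = a/c = 0.2890
Σ_{k=0}^{2} a^k/k! (terms k=0..2) = 1.00000 + 0.86706 + 0.37590 = 2.24296
Tail: a^3/(3!(1−ρ)) = 0.65185/(6·0.7110) = 0.15281
P₀ = 1/(2.24296 + 0.15281) = 1/2.39576 = 0.417403

Final: 0.417403


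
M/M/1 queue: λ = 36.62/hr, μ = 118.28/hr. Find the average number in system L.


ρ = λ/μ = 36.62/118.28 = 0.3096
L = ρ/(1−ρ) = 0.3096/(1 − 0.3096) = 0.3096/0.6904 = 0.4484

Final: 0.4484


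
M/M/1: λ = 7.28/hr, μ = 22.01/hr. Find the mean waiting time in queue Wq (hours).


ρ = 7.28/22.01 = 0.3308
Wq = ρ/(μ−λ) = 0.3308/(22.01 − 7.28) = 0.3308/14.73 = 0.02245 hr

Final: 0.02245 hr


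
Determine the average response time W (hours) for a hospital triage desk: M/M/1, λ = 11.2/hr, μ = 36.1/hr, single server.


W = 1/(μ−λ) = 1/(36.1 − 11.2) = 1/24.90 = 0.04016 hr

Final: 0.04016 hr


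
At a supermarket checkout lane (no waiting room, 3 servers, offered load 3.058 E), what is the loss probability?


B(c,a) = (a^c/c!) / Σ_{k=0}^{c} a^k/k!
a^3/3! = 4.766079
Σ terms (k=0..3): 1.00000 + 3.05800 + 4.67568 + 4.76608 = 13.499761
B = 4.766079/13.499761 = 0.353049

Final: 0.353049


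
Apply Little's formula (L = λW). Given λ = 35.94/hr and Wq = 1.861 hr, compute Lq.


Lq = λWq = 35.94·1.861 = 66.8843

Final: 66.8843


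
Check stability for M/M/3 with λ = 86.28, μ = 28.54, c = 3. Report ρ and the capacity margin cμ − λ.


Total capacity cμ = 3·28.54 = 85.62/hr
ρ = λ/(cμ) = 86.28/85.62 = 1.0077
Stable ⇔ ρ < 1: NO
Spare capacity = cμ − λ = 85.62 − 86.28 = -0.66/hr

Final: ρ = 1.0077; unstable; margin = -0.66/hr


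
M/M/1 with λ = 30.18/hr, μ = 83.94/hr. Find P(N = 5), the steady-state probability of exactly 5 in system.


ρ = 30.18/83.94 = 0.3595
P_n = (1−ρ)·ρ^n = (1 − 0.3595)·0.3595^5 = 0.6405·0.006008 = 0.003848

Final: 0.003848


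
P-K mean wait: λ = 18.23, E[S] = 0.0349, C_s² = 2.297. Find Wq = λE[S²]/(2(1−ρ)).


ρ = λ·E[S] = 18.23·0.0349 = 0.6362
E[S²] = E[S]²(1+C_s²) = 0.0349²·(1+2.297) = 0.004016
Wq = λ·E[S²]/(2(1−ρ)) = 18.23·0.004016/(2·0.3638) = 0.10062 hr

Final: 0.10062 hr


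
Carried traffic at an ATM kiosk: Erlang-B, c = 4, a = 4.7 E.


B(4,4.7) = 0.373882 (Erlang-B)
Carried load = a(1 − B) = 4.7·(1 − 0.373882) = 4.7·0.626118 = 2.9428 E

Final: 2.9428 Erlangs


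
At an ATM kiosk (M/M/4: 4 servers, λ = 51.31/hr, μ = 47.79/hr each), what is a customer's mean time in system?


a = 1.0737; ρ = 0.2684; P₀ = 0.341067
Lq = P₀·a^c·ρ/(c!(1−ρ)²) = 0.009470
Wq = Lq/λ = 0.009470/51.31 = 0.0001846 hr
W = Wq + 1/μ = 0.0001846 + 0.02092 = 0.02111 hr

Final: 0.02111 hr
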